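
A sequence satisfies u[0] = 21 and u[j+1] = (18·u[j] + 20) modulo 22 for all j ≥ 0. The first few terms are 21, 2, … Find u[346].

6

Listing terms: u[0] = 21, u[1] = 2, u[2] = 12, u[3] = 16, u[4] = 0, u[5] = 20, u[6] = 6, u[7] = 18, u[8] = 14, u[9] = 8, u[10] = 10, u[11] = 2.
Since u[11] = u[1] = 2, the sequence is eventually periodic: after a pre-period of length 1 it cycles with period 10.
For j ≥ 1, u[j] depends only on (j - 1) mod 10. (346 - 1) mod 10 = 5, so u[346] = u[6] = 6.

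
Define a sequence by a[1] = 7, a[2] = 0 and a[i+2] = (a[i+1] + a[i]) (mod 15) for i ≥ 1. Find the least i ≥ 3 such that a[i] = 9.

18

Computing terms: a[1] = 7; a[2] = 0; a[3] = 7; a[4] = 7; a[5] = 14; a[6] = 6; a[7] = 5; a[8] = 11; a[9] = 1; a[10] = 12; a[11] = 13; a[12] = 10; a[13] = 8; a[14] = 3; a[15] = 11; a[16] = 14; a[17] = 10; a[18] = 9; a[19] = 4; a[20] = 13; a[21] = 2; a[22] = 0; a[23] = 2; a[24] = 2; a[25] = 4; a[26] = 6; a[27] = 10; a[28] = 1; a[29] = 11; a[30] = 12; a[31] = 8; a[32] = 5; a[33] = 13; a[34] = 3; a[35] = 1; a[36] = 4; a[37] = 5; a[38] = 9; a[39] = 14; a[40] = 8; a[41] = 7; a[42] = 0.
Since (a[41], a[42]) = (a[1], a[2]) = (7, 0) (two consecutive terms determine the rest), the sequence is periodic with period 40.
The value 9 first appears (with i ≥ 3) at a[18].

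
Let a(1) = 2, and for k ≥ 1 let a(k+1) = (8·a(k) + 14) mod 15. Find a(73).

2

Listing terms: a(1) = 2, a(2) = 0, a(3) = 14, a(4) = 6, a(5) = 2.
The sequence repeats with period 4.
(73 - 1) mod 4 = 0, so a(73) = a(1) = 2.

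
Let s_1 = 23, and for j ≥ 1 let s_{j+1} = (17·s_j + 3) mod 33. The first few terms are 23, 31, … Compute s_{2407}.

s_1 = 23; s_2 = 31; s_3 = 2; s_4 = 4; s_5 = 5; s_6 = 22; s_7 = 14; s_8 = 10; s_9 = 8; s_{10} = 7; s_{11} = 23.
The sequence repeats with period 10.
So s_{2407} = s_{1 + ((2407-1) mod 10)} = s_7 = 14.

14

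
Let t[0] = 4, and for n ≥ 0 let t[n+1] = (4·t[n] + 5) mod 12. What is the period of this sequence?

t[0] = 4; t[1] = 9; t[2] = 5; t[3] = 1; t[4] = 9.
Since t[4] = t[1] = 9, the sequence is eventually periodic: after a pre-period of length 1 it cycles with period 3.

3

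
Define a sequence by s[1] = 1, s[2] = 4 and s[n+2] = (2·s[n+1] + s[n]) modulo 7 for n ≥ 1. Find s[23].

Computing terms: s[1] = 1, s[2] = 4, s[3] = 2, s[4] = 1, s[5] = 4.
The sequence repeats with period 3.
(23 - 1) mod 3 = 1, so s[23] = s[2] = 4.

4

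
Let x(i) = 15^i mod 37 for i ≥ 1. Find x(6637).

20

x(1) = 15, x(2) = 3, x(3) = 8, x(4) = 9, x(5) = 24, x(6) = 27, x(7) = 35, x(8) = 7, x(9) = 31, x(10) = 21, x(11) = 19, x(12) = 26, x(13) = 20, x(14) = 4, x(15) = 23, x(16) = 12, x(17) = 32, x(18) = 36, x(19) = 22, x(20) = 34, x(21) = 29, x(22) = 28, x(23) = 13, x(24) = 10, x(25) = 2, x(26) = 30, x(27) = 6, x(28) = 16, x(29) = 18, x(30) = 11, x(31) = 17, x(32) = 33, x(33) = 14, x(34) = 25, x(35) = 5, x(36) = 1, x(37) = 15.
Since x(37) = x(1) = 15, the sequence is periodic with period 36.
(6637 - 1) mod 36 = 12, so x(6637) = x(13) = 20.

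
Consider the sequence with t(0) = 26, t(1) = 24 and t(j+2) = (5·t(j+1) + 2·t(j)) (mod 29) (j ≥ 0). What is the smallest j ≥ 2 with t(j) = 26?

We have t(0) = 26,  t(1) = 24,  t(2) = 27,  t(3) = 9,  t(4) = 12,  t(5) = 20,  t(6) = 8,  t(7) = 22,  t(8) = 10,  t(9) = 7,  t(10) = 26,  t(11) = 28,  t(12) = 18,  t(13) = 1,  t(14) = 12,  t(15) = 4,  t(16) = 15,  t(17) = 25,  t(18) = 10,  t(19) = 13,  t(20) = 27,  t(21) = 16,  t(22) = 18,  t(23) = 6,  t(24) = 8,  t(25) = 23,  t(26) = 15,  t(27) = 5,  t(28) = 26,  t(29) = 24.
Since (t(28), t(29)) = (t(0), t(1)) = (26, 24) (two consecutive terms determine the rest), the sequence is periodic with period 28.
The value 26 first appears (with j ≥ 2) at t(10).

10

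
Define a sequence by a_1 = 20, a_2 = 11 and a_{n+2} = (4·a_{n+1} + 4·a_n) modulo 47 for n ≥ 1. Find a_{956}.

a_1 = 20,  a_2 = 11,  a_3 = 30,  a_4 = 23,  a_5 = 24,  a_6 = 0,  a_7 = 2,  a_8 = 8,  a_9 = 40,  a_{10} = 4,  a_{11} = 35,  a_{12} = 15,  a_{13} = 12,  a_{14} = 14,  a_{15} = 10,  a_{16} = 2,  a_{17} = 1,  a_{18} = 12,  a_{19} = 5,  a_{20} = 21,  a_{21} = 10,  a_{22} = 30,  a_{23} = 19,  a_{24} = 8,  a_{25} = 14,  a_{26} = 41,  a_{27} = 32,  a_{28} = 10,  a_{29} = 27,  a_{30} = 7,  a_{31} = 42,  a_{32} = 8,  a_{33} = 12,  a_{34} = 33,  a_{35} = 39,  a_{36} = 6,  a_{37} = 39,  a_{38} = 39,  a_{39} = 30,  a_{40} = 41,  a_{41} = 2,  a_{42} = 31,  a_{43} = 38,  a_{44} = 41,  a_{45} = 34,  a_{46} = 18,  a_{47} = 20,  a_{48} = 11.
Since (a_{47}, a_{48}) = (a_1, a_2) = (20, 11) (two consecutive terms determine the rest), the sequence is periodic with period 46.
So a_{956} = a_{1 + ((956-1) mod 46)} = a_{36} = 6.

6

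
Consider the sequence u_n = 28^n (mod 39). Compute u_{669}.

Listing terms: u_0 = 1,  u_1 = 28,  u_2 = 4,  u_3 = 34,  u_4 = 16,  u_5 = 19,  u_6 = 25,  u_7 = 37,  u_8 = 22,  u_9 = 31,  u_{10} = 10,  u_{11} = 7,  u_{12} = 1.
Since u_{12} = u_0 = 1, the sequence is periodic with period 12.
So u_{669} = u_{0 + ((669-0) mod 12)} = u_9 = 31.

31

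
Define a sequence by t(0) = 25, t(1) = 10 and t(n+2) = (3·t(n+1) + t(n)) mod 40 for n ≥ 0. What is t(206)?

We have t(0) = 25; t(1) = 10; t(2) = 15; t(3) = 15; t(4) = 20; t(5) = 35; t(6) = 5; t(7) = 10; t(8) = 35; t(9) = 35; t(10) = 20; t(11) = 15; t(12) = 25; t(13) = 10.
The sequence repeats with period 12.
(206 - 0) mod 12 = 2, so t(206) = t(2) = 15.

15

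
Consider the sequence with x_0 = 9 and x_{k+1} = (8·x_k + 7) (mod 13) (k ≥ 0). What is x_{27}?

x_0 = 9,  x_1 = 1,  x_2 = 2,  x_3 = 10,  x_4 = 9.
Since x_4 = x_0 = 9, the sequence is periodic with period 4.
So x_{27} = x_{0 + ((27-0) mod 4)} = x_3 = 10.

10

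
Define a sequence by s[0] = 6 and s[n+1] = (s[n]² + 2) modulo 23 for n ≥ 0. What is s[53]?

20

s[0] = 6, s[1] = 15, s[2] = 20, s[3] = 11, s[4] = 8, s[5] = 20.
Since s[5] = s[2] = 20, the sequence is eventually periodic: after a pre-period of length 2 it cycles with period 3.
For n ≥ 2, s[n] depends only on (n - 2) mod 3. (53 - 2) mod 3 = 0, so s[53] = s[2] = 20.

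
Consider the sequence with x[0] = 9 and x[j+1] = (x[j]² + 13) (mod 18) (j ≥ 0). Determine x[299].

Computing terms: x[0] = 9; x[1] = 4; x[2] = 11; x[3] = 8; x[4] = 5; x[5] = 2; x[6] = 17; x[7] = 14; x[8] = 11.
Since x[8] = x[2] = 11, the sequence is eventually periodic: after a pre-period of length 2 it cycles with period 6.
For j ≥ 2, x[j] depends only on (j - 2) mod 6. (299 - 2) mod 6 = 3, so x[299] = x[5] = 2.

2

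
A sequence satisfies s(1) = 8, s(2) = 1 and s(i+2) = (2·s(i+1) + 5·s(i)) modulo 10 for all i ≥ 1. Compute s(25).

8

s(1) = 8; s(2) = 1; s(3) = 2; s(4) = 9; s(5) = 8; s(6) = 1.
The sequence repeats with period 4.
(25 - 1) mod 4 = 0, so s(25) = s(1) = 8.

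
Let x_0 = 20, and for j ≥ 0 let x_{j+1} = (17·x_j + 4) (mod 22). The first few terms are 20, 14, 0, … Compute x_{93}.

Listing terms: x_0 = 20,  x_1 = 14,  x_2 = 0,  x_3 = 4,  x_4 = 6,  x_5 = 18,  x_6 = 2,  x_7 = 16,  x_8 = 12,  x_9 = 10,  x_{10} = 20.
Since x_{10} = x_0 = 20, the sequence is periodic with period 10.
So x_{93} = x_{0 + ((93-0) mod 10)} = x_3 = 4.

4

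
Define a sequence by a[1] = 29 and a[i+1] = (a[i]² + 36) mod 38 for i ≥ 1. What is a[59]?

3

We have a[1] = 29, a[2] = 3, a[3] = 7, a[4] = 9, a[5] = 3.
Since a[5] = a[2] = 3, the sequence is eventually periodic: after a pre-period of length 1 it cycles with period 3.
For i ≥ 2, a[i] depends only on (i - 2) mod 3. (59 - 2) mod 3 = 0, so a[59] = a[2] = 3.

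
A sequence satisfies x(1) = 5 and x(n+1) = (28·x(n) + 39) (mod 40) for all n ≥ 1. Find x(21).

35

Computing terms: x(1) = 5, x(2) = 19, x(3) = 11, x(4) = 27, x(5) = 35, x(6) = 19.
Since x(6) = x(2) = 19, the sequence is eventually periodic: after a pre-period of length 1 it cycles with period 4.
For n ≥ 2, x(n) depends only on (n - 2) mod 4. (21 - 2) mod 4 = 3, so x(21) = x(5) = 35.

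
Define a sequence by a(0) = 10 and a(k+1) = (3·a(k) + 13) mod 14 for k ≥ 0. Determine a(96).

Listing terms: a(0) = 10,  a(1) = 1,  a(2) = 2,  a(3) = 5,  a(4) = 0,  a(5) = 13,  a(6) = 10.
Since a(6) = a(0) = 10, the sequence is periodic with period 6.
So a(96) = a(0 + ((96-0) mod 6)) = a(0) = 10.

10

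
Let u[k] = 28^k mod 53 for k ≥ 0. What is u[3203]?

49

Listing terms: u[0] = 1, u[1] = 28, u[2] = 42, u[3] = 10, u[4] = 15, u[5] = 49, u[6] = 47, u[7] = 44, u[8] = 13, u[9] = 46, u[10] = 16, u[11] = 24, u[12] = 36, u[13] = 1.
The sequence repeats with period 13.
So u[3203] = u[0 + ((3203-0) mod 13)] = u[5] = 49.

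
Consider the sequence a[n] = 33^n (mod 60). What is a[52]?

Computing terms: a[0] = 1, a[1] = 33, a[2] = 9, a[3] = 57, a[4] = 21, a[5] = 33.
Since a[5] = a[1] = 33, the sequence is eventually periodic: after a pre-period of length 1 it cycles with period 4.
For n ≥ 1, a[n] depends only on (n - 1) mod 4. (52 - 1) mod 4 = 3, so a[52] = a[4] = 21.

21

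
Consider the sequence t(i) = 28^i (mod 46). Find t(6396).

Listing terms: t(1) = 28, t(2) = 2, t(3) = 10, t(4) = 4, t(5) = 20, t(6) = 8, t(7) = 40, t(8) = 16, t(9) = 34, t(10) = 32, t(11) = 22, t(12) = 18, t(13) = 44, t(14) = 36, t(15) = 42, t(16) = 26, t(17) = 38, t(18) = 6, t(19) = 30, t(20) = 12, t(21) = 14, t(22) = 24, t(23) = 28.
Since t(23) = t(1) = 28, the sequence is periodic with period 22.
So t(6396) = t(1 + ((6396-1) mod 22)) = t(16) = 26.

26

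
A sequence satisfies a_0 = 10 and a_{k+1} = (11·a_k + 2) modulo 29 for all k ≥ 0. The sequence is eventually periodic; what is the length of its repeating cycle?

Computing terms: a_0 = 10,  a_1 = 25,  a_2 = 16,  a_3 = 4,  a_4 = 17,  a_5 = 15,  a_6 = 22,  a_7 = 12,  a_8 = 18,  a_9 = 26,  a_{10} = 27,  a_{11} = 9,  a_{12} = 14,  a_{13} = 11,  a_{14} = 7,  a_{15} = 21,  a_{16} = 1,  a_{17} = 13,  a_{18} = 0,  a_{19} = 2,  a_{20} = 24,  a_{21} = 5,  a_{22} = 28,  a_{23} = 20,  a_{24} = 19,  a_{25} = 8,  a_{26} = 3,  a_{27} = 6,  a_{28} = 10.
Since a_{28} = a_0 = 10, the sequence is periodic with period 28.

28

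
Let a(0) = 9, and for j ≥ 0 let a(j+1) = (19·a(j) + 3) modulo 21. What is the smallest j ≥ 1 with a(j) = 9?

We have a(0) = 9, a(1) = 6, a(2) = 12, a(3) = 0, a(4) = 3, a(5) = 18, a(6) = 9.
The sequence repeats with period 6.
The value 9 next appears (with j ≥ 1) at a(6).

6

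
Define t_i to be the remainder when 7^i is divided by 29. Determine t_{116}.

23

t_0 = 1; t_1 = 7; t_2 = 20; t_3 = 24; t_4 = 23; t_5 = 16; t_6 = 25; t_7 = 1.
Since t_7 = t_0 = 1, the sequence is periodic with period 7.
So t_{116} = t_{0 + ((116-0) mod 7)} = t_4 = 23.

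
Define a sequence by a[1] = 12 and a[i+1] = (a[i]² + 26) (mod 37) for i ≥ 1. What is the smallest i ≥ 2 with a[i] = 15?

a[1] = 12; a[2] = 22; a[3] = 29; a[4] = 16; a[5] = 23; a[6] = 0; a[7] = 26; a[8] = 36; a[9] = 27; a[10] = 15; a[11] = 29.
Since a[11] = a[3] = 29, the sequence is eventually periodic: after a pre-period of length 2 it cycles with period 8.
The value 15 first appears (with i ≥ 2) at a[10].

10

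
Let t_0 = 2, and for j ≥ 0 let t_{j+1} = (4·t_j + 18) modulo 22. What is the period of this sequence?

Computing terms: t_0 = 2; t_1 = 4; t_2 = 12; t_3 = 0; t_4 = 18; t_5 = 2.
The sequence repeats with period 5.

5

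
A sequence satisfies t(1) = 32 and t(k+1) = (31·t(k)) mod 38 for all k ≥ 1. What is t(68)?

t(1) = 32, t(2) = 4, t(3) = 10, t(4) = 6, t(5) = 34, t(6) = 28, t(7) = 32.
The sequence repeats with period 6.
(68 - 1) mod 6 = 1, so t(68) = t(2) = 4.

4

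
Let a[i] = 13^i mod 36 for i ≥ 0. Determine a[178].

a[0] = 1, a[1] = 13, a[2] = 25, a[3] = 1.
The sequence repeats with period 3.
So a[178] = a[0 + ((178-0) mod 3)] = a[1] = 13.

13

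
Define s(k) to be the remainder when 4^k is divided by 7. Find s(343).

4

We have s(0) = 1; s(1) = 4; s(2) = 2; s(3) = 1.
The sequence repeats with period 3.
So s(343) = s(0 + ((343-0) mod 3)) = s(1) = 4.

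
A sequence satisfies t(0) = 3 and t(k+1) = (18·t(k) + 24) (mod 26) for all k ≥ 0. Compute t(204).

16

t(0) = 3; t(1) = 0; t(2) = 24; t(3) = 14; t(4) = 16; t(5) = 0.
Since t(5) = t(1) = 0, the sequence is eventually periodic: after a pre-period of length 1 it cycles with period 4.
For k ≥ 1, t(k) depends only on (k - 1) mod 4. (204 - 1) mod 4 = 3, so t(204) = t(4) = 16.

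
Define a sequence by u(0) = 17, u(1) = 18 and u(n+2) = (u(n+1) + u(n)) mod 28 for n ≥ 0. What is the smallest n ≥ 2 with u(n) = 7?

Listing terms: u(0) = 17, u(1) = 18, u(2) = 7, u(3) = 25, u(4) = 4, u(5) = 1, u(6) = 5, u(7) = 6, u(8) = 11, u(9) = 17, u(10) = 0, u(11) = 17, u(12) = 17, u(13) = 6, u(14) = 23, u(15) = 1, u(16) = 24, u(17) = 25, u(18) = 21, u(19) = 18, u(20) = 11, u(21) = 1, u(22) = 12, u(23) = 13, u(24) = 25, u(25) = 10, u(26) = 7, u(27) = 17, u(28) = 24, u(29) = 13, u(30) = 9, u(31) = 22, u(32) = 3, u(33) = 25, u(34) = 0, u(35) = 25, u(36) = 25, u(37) = 22, u(38) = 19, u(39) = 13, u(40) = 4, u(41) = 17, u(42) = 21, u(43) = 10, u(44) = 3, u(45) = 13, u(46) = 16, u(47) = 1, u(48) = 17, u(49) = 18.
The sequence repeats with period 48.
The value 7 first appears (with n ≥ 2) at u(2).

2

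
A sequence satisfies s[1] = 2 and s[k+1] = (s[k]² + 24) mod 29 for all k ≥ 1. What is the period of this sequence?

4

Computing terms: s[1] = 2,  s[2] = 28,  s[3] = 25,  s[4] = 11,  s[5] = 0,  s[6] = 24,  s[7] = 20,  s[8] = 18,  s[9] = 0.
Since s[9] = s[5] = 0, the sequence is eventually periodic: after a pre-period of length 4 it cycles with period 4.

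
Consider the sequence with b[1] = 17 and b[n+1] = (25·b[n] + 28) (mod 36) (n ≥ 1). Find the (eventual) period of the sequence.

Listing terms: b[1] = 17, b[2] = 21, b[3] = 13, b[4] = 29, b[5] = 33, b[6] = 25, b[7] = 5, b[8] = 9, b[9] = 1, b[10] = 17.
The sequence repeats with period 9.

9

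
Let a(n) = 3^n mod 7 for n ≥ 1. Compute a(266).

Listing terms: a(1) = 3; a(2) = 2; a(3) = 6; a(4) = 4; a(5) = 5; a(6) = 1; a(7) = 3.
Since a(7) = a(1) = 3, the sequence is periodic with period 6.
(266 - 1) mod 6 = 1, so a(266) = a(2) = 2.

2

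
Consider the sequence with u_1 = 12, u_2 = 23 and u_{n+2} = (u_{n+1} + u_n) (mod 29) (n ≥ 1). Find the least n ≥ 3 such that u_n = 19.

Computing terms: u_1 = 12; u_2 = 23; u_3 = 6; u_4 = 0; u_5 = 6; u_6 = 6; u_7 = 12; u_8 = 18; u_9 = 1; u_{10} = 19; u_{11} = 20; u_{12} = 10; u_{13} = 1; u_{14} = 11; u_{15} = 12; u_{16} = 23.
The sequence repeats with period 14.
The value 19 first appears (with n ≥ 3) at u_{10}.

10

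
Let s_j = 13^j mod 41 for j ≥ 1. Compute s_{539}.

22

s_1 = 13, s_2 = 5, s_3 = 24, s_4 = 25, s_5 = 38, s_6 = 2, s_7 = 26, s_8 = 10, s_9 = 7, s_{10} = 9, s_{11} = 35, s_{12} = 4, s_{13} = 11, s_{14} = 20, s_{15} = 14, s_{16} = 18, s_{17} = 29, s_{18} = 8, s_{19} = 22, s_{20} = 40, s_{21} = 28, s_{22} = 36, s_{23} = 17, s_{24} = 16, s_{25} = 3, s_{26} = 39, s_{27} = 15, s_{28} = 31, s_{29} = 34, s_{30} = 32, s_{31} = 6, s_{32} = 37, s_{33} = 30, s_{34} = 21, s_{35} = 27, s_{36} = 23, s_{37} = 12, s_{38} = 33, s_{39} = 19, s_{40} = 1, s_{41} = 13.
The sequence repeats with period 40.
(539 - 1) mod 40 = 18, so s_{539} = s_{19} = 22.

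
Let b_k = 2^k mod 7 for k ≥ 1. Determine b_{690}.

Computing terms: b_1 = 2, b_2 = 4, b_3 = 1, b_4 = 2.
The sequence repeats with period 3.
So b_{690} = b_{1 + ((690-1) mod 3)} = b_3 = 1.

1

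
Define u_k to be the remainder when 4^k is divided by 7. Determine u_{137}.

Computing terms: u_1 = 4,  u_2 = 2,  u_3 = 1,  u_4 = 4.
Since u_4 = u_1 = 4, the sequence is periodic with period 3.
So u_{137} = u_{1 + ((137-1) mod 3)} = u_2 = 2.

2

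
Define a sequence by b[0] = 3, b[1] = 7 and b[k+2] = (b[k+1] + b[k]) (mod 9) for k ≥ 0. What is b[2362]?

b[0] = 3,  b[1] = 7,  b[2] = 1,  b[3] = 8,  b[4] = 0,  b[5] = 8,  b[6] = 8,  b[7] = 7,  b[8] = 6,  b[9] = 4,  b[10] = 1,  b[11] = 5,  b[12] = 6,  b[13] = 2,  b[14] = 8,  b[15] = 1,  b[16] = 0,  b[17] = 1,  b[18] = 1,  b[19] = 2,  b[20] = 3,  b[21] = 5,  b[22] = 8,  b[23] = 4,  b[24] = 3,  b[25] = 7.
Since (b[24], b[25]) = (b[0], b[1]) = (3, 7) (two consecutive terms determine the rest), the sequence is periodic with period 24.
(2362 - 0) mod 24 = 10, so b[2362] = b[10] = 1.

1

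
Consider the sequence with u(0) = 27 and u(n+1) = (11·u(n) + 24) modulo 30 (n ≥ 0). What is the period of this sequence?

5

Computing terms: u(0) = 27; u(1) = 21; u(2) = 15; u(3) = 9; u(4) = 3; u(5) = 27.
The sequence repeats with period 5.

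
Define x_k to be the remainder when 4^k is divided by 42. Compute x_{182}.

16

We have x_1 = 4, x_2 = 16, x_3 = 22, x_4 = 4.
Since x_4 = x_1 = 4, the sequence is periodic with period 3.
So x_{182} = x_{1 + ((182-1) mod 3)} = x_2 = 16.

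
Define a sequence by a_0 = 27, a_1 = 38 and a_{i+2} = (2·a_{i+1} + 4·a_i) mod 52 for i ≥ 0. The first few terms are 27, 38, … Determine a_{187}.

40

Listing terms: a_0 = 27, a_1 = 38, a_2 = 28, a_3 = 0, a_4 = 8, a_5 = 16, a_6 = 12, a_7 = 36, a_8 = 16, a_9 = 20, a_{10} = 0, a_{11} = 28, a_{12} = 4, a_{13} = 16, a_{14} = 48, a_{15} = 4, a_{16} = 44, a_{17} = 0, a_{18} = 20, a_{19} = 40, a_{20} = 4, a_{21} = 12, a_{22} = 40, a_{23} = 24, a_{24} = 0, a_{25} = 44, a_{26} = 36, a_{27} = 40, a_{28} = 16, a_{29} = 36, a_{30} = 32, a_{31} = 0, a_{32} = 24, a_{33} = 48, a_{34} = 36, a_{35} = 4, a_{36} = 48, a_{37} = 8, a_{38} = 0, a_{39} = 32, a_{40} = 12, a_{41} = 48, a_{42} = 40, a_{43} = 12, a_{44} = 28, a_{45} = 0.
Since (a_{44}, a_{45}) = (a_2, a_3) = (28, 0) (two consecutive terms determine the rest), the sequence is eventually periodic: after a pre-period of length 2 it cycles with period 42.
For i ≥ 2, a_i depends only on (i - 2) mod 42. (187 - 2) mod 42 = 17, so a_{187} = a_{19} = 40.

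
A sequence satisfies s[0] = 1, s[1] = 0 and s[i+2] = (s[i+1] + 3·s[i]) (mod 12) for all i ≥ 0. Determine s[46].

0

Computing terms: s[0] = 1; s[1] = 0; s[2] = 3; s[3] = 3; s[4] = 0; s[5] = 9; s[6] = 9; s[7] = 0; s[8] = 3.
Since (s[7], s[8]) = (s[1], s[2]) = (0, 3) (two consecutive terms determine the rest), the sequence is eventually periodic: after a pre-period of length 1 it cycles with period 6.
For i ≥ 1, s[i] depends only on (i - 1) mod 6. (46 - 1) mod 6 = 3, so s[46] = s[4] = 0.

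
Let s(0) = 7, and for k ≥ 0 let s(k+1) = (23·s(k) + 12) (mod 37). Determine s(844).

11

s(0) = 7,  s(1) = 25,  s(2) = 32,  s(3) = 8,  s(4) = 11,  s(5) = 6,  s(6) = 2,  s(7) = 21,  s(8) = 14,  s(9) = 1,  s(10) = 35,  s(11) = 3,  s(12) = 7.
The sequence repeats with period 12.
(844 - 0) mod 12 = 4, so s(844) = s(4) = 11.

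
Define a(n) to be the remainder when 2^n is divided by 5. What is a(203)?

3

a(1) = 2,  a(2) = 4,  a(3) = 3,  a(4) = 1,  a(5) = 2.
Since a(5) = a(1) = 2, the sequence is periodic with period 4.
(203 - 1) mod 4 = 2, so a(203) = a(3) = 3.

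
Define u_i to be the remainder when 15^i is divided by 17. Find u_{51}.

u_1 = 15, u_2 = 4, u_3 = 9, u_4 = 16, u_5 = 2, u_6 = 13, u_7 = 8, u_8 = 1, u_9 = 15.
Since u_9 = u_1 = 15, the sequence is periodic with period 8.
So u_{51} = u_{1 + ((51-1) mod 8)} = u_3 = 9.

9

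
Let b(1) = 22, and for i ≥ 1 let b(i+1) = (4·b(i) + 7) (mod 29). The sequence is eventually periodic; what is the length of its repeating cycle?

14

We have b(1) = 22; b(2) = 8; b(3) = 10; b(4) = 18; b(5) = 21; b(6) = 4; b(7) = 23; b(8) = 12; b(9) = 26; b(10) = 24; b(11) = 16; b(12) = 13; b(13) = 1; b(14) = 11; b(15) = 22.
Since b(15) = b(1) = 22, the sequence is periodic with period 14.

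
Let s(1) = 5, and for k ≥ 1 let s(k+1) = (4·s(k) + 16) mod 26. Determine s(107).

Computing terms: s(1) = 5, s(2) = 10, s(3) = 4, s(4) = 6, s(5) = 14, s(6) = 20, s(7) = 18, s(8) = 10.
Since s(8) = s(2) = 10, the sequence is eventually periodic: after a pre-period of length 1 it cycles with period 6.
For k ≥ 2, s(k) depends only on (k - 2) mod 6. (107 - 2) mod 6 = 3, so s(107) = s(5) = 14.

14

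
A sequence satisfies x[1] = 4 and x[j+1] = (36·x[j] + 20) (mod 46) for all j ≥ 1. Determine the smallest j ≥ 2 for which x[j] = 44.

Listing terms: x[1] = 4; x[2] = 26; x[3] = 36; x[4] = 28; x[5] = 16; x[6] = 44; x[7] = 40; x[8] = 34; x[9] = 2; x[10] = 0; x[11] = 20; x[12] = 4.
The sequence repeats with period 11.
The value 44 first appears (with j ≥ 2) at x[6].

6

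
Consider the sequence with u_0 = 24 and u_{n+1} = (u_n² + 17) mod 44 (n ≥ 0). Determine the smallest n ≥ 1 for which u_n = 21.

1

u_0 = 24, u_1 = 21, u_2 = 18, u_3 = 33, u_4 = 6, u_5 = 9, u_6 = 10, u_7 = 29, u_8 = 22, u_9 = 17, u_{10} = 42, u_{11} = 21.
Since u_{11} = u_1 = 21, the sequence is eventually periodic: after a pre-period of length 1 it cycles with period 10.
The value 21 first appears (with n ≥ 1) at u_1.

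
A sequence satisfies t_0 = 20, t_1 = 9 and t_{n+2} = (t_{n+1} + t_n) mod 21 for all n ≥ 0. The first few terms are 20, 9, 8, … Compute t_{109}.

t_0 = 20, t_1 = 9, t_2 = 8, t_3 = 17, t_4 = 4, t_5 = 0, t_6 = 4, t_7 = 4, t_8 = 8, t_9 = 12, t_{10} = 20, t_{11} = 11, t_{12} = 10, t_{13} = 0, t_{14} = 10, t_{15} = 10, t_{16} = 20, t_{17} = 9.
Since (t_{16}, t_{17}) = (t_0, t_1) = (20, 9) (two consecutive terms determine the rest), the sequence is periodic with period 16.
(109 - 0) mod 16 = 13, so t_{109} = t_{13} = 0.

0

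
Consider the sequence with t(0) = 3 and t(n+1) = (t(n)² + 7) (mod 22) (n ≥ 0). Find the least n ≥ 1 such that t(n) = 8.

Listing terms: t(0) = 3; t(1) = 16; t(2) = 21; t(3) = 8; t(4) = 5; t(5) = 10; t(6) = 19; t(7) = 16.
Since t(7) = t(1) = 16, the sequence is eventually periodic: after a pre-period of length 1 it cycles with period 6.
The value 8 first appears (with n ≥ 1) at t(3).

3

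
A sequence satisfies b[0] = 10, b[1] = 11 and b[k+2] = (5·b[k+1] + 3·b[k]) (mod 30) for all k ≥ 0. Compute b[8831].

b[0] = 10; b[1] = 11; b[2] = 25; b[3] = 8; b[4] = 25; b[5] = 29; b[6] = 10; b[7] = 17; b[8] = 25; b[9] = 26; b[10] = 25; b[11] = 23; b[12] = 10; b[13] = 29; b[14] = 25; b[15] = 2; b[16] = 25; b[17] = 11; b[18] = 10; b[19] = 23; b[20] = 25; b[21] = 14; b[22] = 25; b[23] = 17; b[24] = 10; b[25] = 11.
Since (b[24], b[25]) = (b[0], b[1]) = (10, 11) (two consecutive terms determine the rest), the sequence is periodic with period 24.
(8831 - 0) mod 24 = 23, so b[8831] = b[23] = 17.

17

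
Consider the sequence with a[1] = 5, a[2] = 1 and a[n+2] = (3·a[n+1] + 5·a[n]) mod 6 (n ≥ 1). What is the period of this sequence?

12

Listing terms: a[1] = 5,  a[2] = 1,  a[3] = 4,  a[4] = 5,  a[5] = 5,  a[6] = 4,  a[7] = 1,  a[8] = 5,  a[9] = 2,  a[10] = 1,  a[11] = 1,  a[12] = 2,  a[13] = 5,  a[14] = 1.
The sequence repeats with period 12.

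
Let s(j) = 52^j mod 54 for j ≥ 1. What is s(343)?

52

Computing terms: s(1) = 52, s(2) = 4, s(3) = 46, s(4) = 16, s(5) = 22, s(6) = 10, s(7) = 34, s(8) = 40, s(9) = 28, s(10) = 52.
Since s(10) = s(1) = 52, the sequence is periodic with period 9.
So s(343) = s(1 + ((343-1) mod 9)) = s(1) = 52.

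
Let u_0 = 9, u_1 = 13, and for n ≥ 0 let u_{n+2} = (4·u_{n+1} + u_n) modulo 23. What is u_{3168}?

Listing terms: u_0 = 9; u_1 = 13; u_2 = 15; u_3 = 4; u_4 = 8; u_5 = 13; u_6 = 14; u_7 = 0; u_8 = 14; u_9 = 10; u_{10} = 8; u_{11} = 19; u_{12} = 15; u_{13} = 10; u_{14} = 9; u_{15} = 0; u_{16} = 9; u_{17} = 13.
Since (u_{16}, u_{17}) = (u_0, u_1) = (9, 13) (two consecutive terms determine the rest), the sequence is periodic with period 16.
(3168 - 0) mod 16 = 0, so u_{3168} = u_0 = 9.

9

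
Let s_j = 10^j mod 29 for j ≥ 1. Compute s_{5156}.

24

We have s_1 = 10, s_2 = 13, s_3 = 14, s_4 = 24, s_5 = 8, s_6 = 22, s_7 = 17, s_8 = 25, s_9 = 18, s_{10} = 6, s_{11} = 2, s_{12} = 20, s_{13} = 26, s_{14} = 28, s_{15} = 19, s_{16} = 16, s_{17} = 15, s_{18} = 5, s_{19} = 21, s_{20} = 7, s_{21} = 12, s_{22} = 4, s_{23} = 11, s_{24} = 23, s_{25} = 27, s_{26} = 9, s_{27} = 3, s_{28} = 1, s_{29} = 10.
The sequence repeats with period 28.
So s_{5156} = s_{1 + ((5156-1) mod 28)} = s_4 = 24.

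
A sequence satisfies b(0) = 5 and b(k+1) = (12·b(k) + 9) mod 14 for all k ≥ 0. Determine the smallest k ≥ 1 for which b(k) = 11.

2

Computing terms: b(0) = 5, b(1) = 13, b(2) = 11, b(3) = 1, b(4) = 7, b(5) = 9, b(6) = 5.
The sequence repeats with period 6.
The value 11 first appears (with k ≥ 1) at b(2).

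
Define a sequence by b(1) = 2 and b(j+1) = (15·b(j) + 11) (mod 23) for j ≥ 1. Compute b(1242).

7

We have b(1) = 2, b(2) = 18, b(3) = 5, b(4) = 17, b(5) = 13, b(6) = 22, b(7) = 19, b(8) = 20, b(9) = 12, b(10) = 7, b(11) = 1, b(12) = 3, b(13) = 10, b(14) = 0, b(15) = 11, b(16) = 15, b(17) = 6, b(18) = 9, b(19) = 8, b(20) = 16, b(21) = 21, b(22) = 4, b(23) = 2.
The sequence repeats with period 22.
(1242 - 1) mod 22 = 9, so b(1242) = b(10) = 7.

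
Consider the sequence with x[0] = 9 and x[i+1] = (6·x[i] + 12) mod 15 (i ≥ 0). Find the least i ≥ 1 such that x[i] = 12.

We have x[0] = 9, x[1] = 6, x[2] = 3, x[3] = 0, x[4] = 12, x[5] = 9.
The sequence repeats with period 5.
The value 12 first appears (with i ≥ 1) at x[4].

4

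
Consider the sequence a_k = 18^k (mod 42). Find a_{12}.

36

We have a_1 = 18,  a_2 = 30,  a_3 = 36,  a_4 = 18.
Since a_4 = a_1 = 18, the sequence is periodic with period 3.
(12 - 1) mod 3 = 2, so a_{12} = a_3 = 36.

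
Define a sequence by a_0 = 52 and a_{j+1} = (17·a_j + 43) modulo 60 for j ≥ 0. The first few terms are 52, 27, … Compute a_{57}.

Listing terms: a_0 = 52,  a_1 = 27,  a_2 = 22,  a_3 = 57,  a_4 = 52.
The sequence repeats with period 4.
So a_{57} = a_{0 + ((57-0) mod 4)} = a_1 = 27.

27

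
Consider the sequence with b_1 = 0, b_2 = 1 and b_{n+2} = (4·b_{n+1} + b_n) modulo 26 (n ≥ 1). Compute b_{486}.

Listing terms: b_1 = 0,  b_2 = 1,  b_3 = 4,  b_4 = 17,  b_5 = 20,  b_6 = 19,  b_7 = 18,  b_8 = 13,  b_9 = 18,  b_{10} = 7,  b_{11} = 20,  b_{12} = 9,  b_{13} = 4,  b_{14} = 25,  b_{15} = 0,  b_{16} = 25,  b_{17} = 22,  b_{18} = 9,  b_{19} = 6,  b_{20} = 7,  b_{21} = 8,  b_{22} = 13,  b_{23} = 8,  b_{24} = 19,  b_{25} = 6,  b_{26} = 17,  b_{27} = 22,  b_{28} = 1,  b_{29} = 0,  b_{30} = 1.
The sequence repeats with period 28.
(486 - 1) mod 28 = 9, so b_{486} = b_{10} = 7.

7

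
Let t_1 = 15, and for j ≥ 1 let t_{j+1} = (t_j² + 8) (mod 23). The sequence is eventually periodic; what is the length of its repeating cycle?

t_1 = 15,  t_2 = 3,  t_3 = 17,  t_4 = 21,  t_5 = 12,  t_6 = 14,  t_7 = 20,  t_8 = 17.
Since t_8 = t_3 = 17, the sequence is eventually periodic: after a pre-period of length 2 it cycles with period 5.

5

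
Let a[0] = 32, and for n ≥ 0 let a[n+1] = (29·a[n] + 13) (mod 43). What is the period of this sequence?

Computing terms: a[0] = 32; a[1] = 38; a[2] = 40; a[3] = 12; a[4] = 17; a[5] = 33; a[6] = 24; a[7] = 21; a[8] = 20; a[9] = 34; a[10] = 10; a[11] = 2; a[12] = 28; a[13] = 8; a[14] = 30; a[15] = 23; a[16] = 35; a[17] = 39; a[18] = 26; a[19] = 36; a[20] = 25; a[21] = 7; a[22] = 1; a[23] = 42; a[24] = 27; a[25] = 22; a[26] = 6; a[27] = 15; a[28] = 18; a[29] = 19; a[30] = 5; a[31] = 29; a[32] = 37; a[33] = 11; a[34] = 31; a[35] = 9; a[36] = 16; a[37] = 4; a[38] = 0; a[39] = 13; a[40] = 3; a[41] = 14; a[42] = 32.
Since a[42] = a[0] = 32, the sequence is periodic with period 42.

42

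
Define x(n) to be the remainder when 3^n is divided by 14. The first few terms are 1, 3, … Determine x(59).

We have x(0) = 1,  x(1) = 3,  x(2) = 9,  x(3) = 13,  x(4) = 11,  x(5) = 5,  x(6) = 1.
Since x(6) = x(0) = 1, the sequence is periodic with period 6.
So x(59) = x(0 + ((59-0) mod 6)) = x(5) = 5.

5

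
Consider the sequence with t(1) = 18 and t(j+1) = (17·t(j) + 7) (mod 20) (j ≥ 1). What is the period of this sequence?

4

t(1) = 18, t(2) = 13, t(3) = 8, t(4) = 3, t(5) = 18.
Since t(5) = t(1) = 18, the sequence is periodic with period 4.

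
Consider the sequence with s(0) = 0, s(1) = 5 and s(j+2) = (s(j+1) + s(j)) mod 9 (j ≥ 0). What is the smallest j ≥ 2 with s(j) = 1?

We have s(0) = 0,  s(1) = 5,  s(2) = 5,  s(3) = 1,  s(4) = 6,  s(5) = 7,  s(6) = 4,  s(7) = 2,  s(8) = 6,  s(9) = 8,  s(10) = 5,  s(11) = 4,  s(12) = 0,  s(13) = 4,  s(14) = 4,  s(15) = 8,  s(16) = 3,  s(17) = 2,  s(18) = 5,  s(19) = 7,  s(20) = 3,  s(21) = 1,  s(22) = 4,  s(23) = 5,  s(24) = 0,  s(25) = 5.
The sequence repeats with period 24.
The value 1 first appears (with j ≥ 2) at s(3).

3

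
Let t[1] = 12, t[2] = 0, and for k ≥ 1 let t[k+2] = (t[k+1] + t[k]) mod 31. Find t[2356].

We have t[1] = 12,  t[2] = 0,  t[3] = 12,  t[4] = 12,  t[5] = 24,  t[6] = 5,  t[7] = 29,  t[8] = 3,  t[9] = 1,  t[10] = 4,  t[11] = 5,  t[12] = 9,  t[13] = 14,  t[14] = 23,  t[15] = 6,  t[16] = 29,  t[17] = 4,  t[18] = 2,  t[19] = 6,  t[20] = 8,  t[21] = 14,  t[22] = 22,  t[23] = 5,  t[24] = 27,  t[25] = 1,  t[26] = 28,  t[27] = 29,  t[28] = 26,  t[29] = 24,  t[30] = 19,  t[31] = 12,  t[32] = 0.
The sequence repeats with period 30.
So t[2356] = t[1 + ((2356-1) mod 30)] = t[16] = 29.

29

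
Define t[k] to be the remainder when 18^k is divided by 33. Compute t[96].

We have t[0] = 1,  t[1] = 18,  t[2] = 27,  t[3] = 24,  t[4] = 3,  t[5] = 21,  t[6] = 15,  t[7] = 6,  t[8] = 9,  t[9] = 30,  t[10] = 12,  t[11] = 18.
Since t[11] = t[1] = 18, the sequence is eventually periodic: after a pre-period of length 1 it cycles with period 10.
For k ≥ 1, t[k] depends only on (k - 1) mod 10. (96 - 1) mod 10 = 5, so t[96] = t[6] = 15.

15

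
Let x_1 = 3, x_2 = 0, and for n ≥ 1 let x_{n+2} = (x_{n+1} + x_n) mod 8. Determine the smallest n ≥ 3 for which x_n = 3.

3

We have x_1 = 3; x_2 = 0; x_3 = 3; x_4 = 3; x_5 = 6; x_6 = 1; x_7 = 7; x_8 = 0; x_9 = 7; x_{10} = 7; x_{11} = 6; x_{12} = 5; x_{13} = 3; x_{14} = 0.
The sequence repeats with period 12.
The value 3 first appears (with n ≥ 3) at x_3.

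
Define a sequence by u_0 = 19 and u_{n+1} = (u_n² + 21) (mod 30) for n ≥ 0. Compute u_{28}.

u_0 = 19, u_1 = 22, u_2 = 25, u_3 = 16, u_4 = 7, u_5 = 10, u_6 = 1, u_7 = 22.
Since u_7 = u_1 = 22, the sequence is eventually periodic: after a pre-period of length 1 it cycles with period 6.
For n ≥ 1, u_n depends only on (n - 1) mod 6. (28 - 1) mod 6 = 3, so u_{28} = u_4 = 7.

7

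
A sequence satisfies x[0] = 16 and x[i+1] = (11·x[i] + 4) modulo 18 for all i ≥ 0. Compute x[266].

4

We have x[0] = 16, x[1] = 0, x[2] = 4, x[3] = 12, x[4] = 10, x[5] = 6, x[6] = 16.
Since x[6] = x[0] = 16, the sequence is periodic with period 6.
(266 - 0) mod 6 = 2, so x[266] = x[2] = 4.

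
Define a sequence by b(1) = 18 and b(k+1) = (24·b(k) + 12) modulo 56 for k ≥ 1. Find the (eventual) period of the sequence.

We have b(1) = 18,  b(2) = 52,  b(3) = 28,  b(4) = 12,  b(5) = 20,  b(6) = 44,  b(7) = 4,  b(8) = 52.
Since b(8) = b(2) = 52, the sequence is eventually periodic: after a pre-period of length 1 it cycles with period 6.

6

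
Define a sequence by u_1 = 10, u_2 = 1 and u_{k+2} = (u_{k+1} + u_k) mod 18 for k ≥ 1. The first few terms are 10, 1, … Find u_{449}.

u_1 = 10,  u_2 = 1,  u_3 = 11,  u_4 = 12,  u_5 = 5,  u_6 = 17,  u_7 = 4,  u_8 = 3,  u_9 = 7,  u_{10} = 10,  u_{11} = 17,  u_{12} = 9,  u_{13} = 8,  u_{14} = 17,  u_{15} = 7,  u_{16} = 6,  u_{17} = 13,  u_{18} = 1,  u_{19} = 14,  u_{20} = 15,  u_{21} = 11,  u_{22} = 8,  u_{23} = 1,  u_{24} = 9,  u_{25} = 10,  u_{26} = 1.
Since (u_{25}, u_{26}) = (u_1, u_2) = (10, 1) (two consecutive terms determine the rest), the sequence is periodic with period 24.
(449 - 1) mod 24 = 16, so u_{449} = u_{17} = 13.

13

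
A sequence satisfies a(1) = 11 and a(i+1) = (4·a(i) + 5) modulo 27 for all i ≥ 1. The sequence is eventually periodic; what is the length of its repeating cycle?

27

Computing terms: a(1) = 11; a(2) = 22; a(3) = 12; a(4) = 26; a(5) = 1; a(6) = 9; a(7) = 14; a(8) = 7; a(9) = 6; a(10) = 2; a(11) = 13; a(12) = 3; a(13) = 17; a(14) = 19; a(15) = 0; a(16) = 5; a(17) = 25; a(18) = 24; a(19) = 20; a(20) = 4; a(21) = 21; a(22) = 8; a(23) = 10; a(24) = 18; a(25) = 23; a(26) = 16; a(27) = 15; a(28) = 11.
Since a(28) = a(1) = 11, the sequence is periodic with period 27.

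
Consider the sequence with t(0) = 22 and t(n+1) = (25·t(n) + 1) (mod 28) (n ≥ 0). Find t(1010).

t(0) = 22, t(1) = 19, t(2) = 0, t(3) = 1, t(4) = 26, t(5) = 7, t(6) = 8, t(7) = 5, t(8) = 14, t(9) = 15, t(10) = 12, t(11) = 21, t(12) = 22.
Since t(12) = t(0) = 22, the sequence is periodic with period 12.
So t(1010) = t(0 + ((1010-0) mod 12)) = t(2) = 0.

0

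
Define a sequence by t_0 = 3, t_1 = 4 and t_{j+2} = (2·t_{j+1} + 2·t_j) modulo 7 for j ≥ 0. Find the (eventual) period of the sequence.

48

Computing terms: t_0 = 3; t_1 = 4; t_2 = 0; t_3 = 1; t_4 = 2; t_5 = 6; t_6 = 2; t_7 = 2; t_8 = 1; t_9 = 6; t_{10} = 0; t_{11} = 5; t_{12} = 3; t_{13} = 2; t_{14} = 3; t_{15} = 3; t_{16} = 5; t_{17} = 2; t_{18} = 0; t_{19} = 4; t_{20} = 1; t_{21} = 3; t_{22} = 1; t_{23} = 1; t_{24} = 4; t_{25} = 3; t_{26} = 0; t_{27} = 6; t_{28} = 5; t_{29} = 1; t_{30} = 5; t_{31} = 5; t_{32} = 6; t_{33} = 1; t_{34} = 0; t_{35} = 2; t_{36} = 4; t_{37} = 5; t_{38} = 4; t_{39} = 4; t_{40} = 2; t_{41} = 5; t_{42} = 0; t_{43} = 3; t_{44} = 6; t_{45} = 4; t_{46} = 6; t_{47} = 6; t_{48} = 3; t_{49} = 4.
Since (t_{48}, t_{49}) = (t_0, t_1) = (3, 4) (two consecutive terms determine the rest), the sequence is periodic with period 48.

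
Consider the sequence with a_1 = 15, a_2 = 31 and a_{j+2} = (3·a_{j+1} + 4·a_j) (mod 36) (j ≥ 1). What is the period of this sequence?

6

a_1 = 15,  a_2 = 31,  a_3 = 9,  a_4 = 7,  a_5 = 21,  a_6 = 19,  a_7 = 33,  a_8 = 31,  a_9 = 9.
Since (a_8, a_9) = (a_2, a_3) = (31, 9) (two consecutive terms determine the rest), the sequence is eventually periodic: after a pre-period of length 1 it cycles with period 6.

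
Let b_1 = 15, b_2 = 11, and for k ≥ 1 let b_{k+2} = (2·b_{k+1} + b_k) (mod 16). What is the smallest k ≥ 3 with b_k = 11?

We have b_1 = 15,  b_2 = 11,  b_3 = 5,  b_4 = 5,  b_5 = 15,  b_6 = 3,  b_7 = 5,  b_8 = 13,  b_9 = 15,  b_{10} = 11.
Since (b_9, b_{10}) = (b_1, b_2) = (15, 11) (two consecutive terms determine the rest), the sequence is periodic with period 8.
The value 11 next appears (with k ≥ 3) at b_{10}.

10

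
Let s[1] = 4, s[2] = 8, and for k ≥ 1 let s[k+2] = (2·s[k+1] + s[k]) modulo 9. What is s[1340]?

We have s[1] = 4; s[2] = 8; s[3] = 2; s[4] = 3; s[5] = 8; s[6] = 1; s[7] = 1; s[8] = 3; s[9] = 7; s[10] = 8; s[11] = 5; s[12] = 0; s[13] = 5; s[14] = 1; s[15] = 7; s[16] = 6; s[17] = 1; s[18] = 8; s[19] = 8; s[20] = 6; s[21] = 2; s[22] = 1; s[23] = 4; s[24] = 0; s[25] = 4; s[26] = 8.
Since (s[25], s[26]) = (s[1], s[2]) = (4, 8) (two consecutive terms determine the rest), the sequence is periodic with period 24.
So s[1340] = s[1 + ((1340-1) mod 24)] = s[20] = 6.

6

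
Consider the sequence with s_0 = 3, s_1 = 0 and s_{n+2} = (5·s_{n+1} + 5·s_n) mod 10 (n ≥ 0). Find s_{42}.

5

Listing terms: s_0 = 3; s_1 = 0; s_2 = 5; s_3 = 5; s_4 = 0; s_5 = 5.
Since (s_4, s_5) = (s_1, s_2) = (0, 5) (two consecutive terms determine the rest), the sequence is eventually periodic: after a pre-period of length 1 it cycles with period 3.
For n ≥ 1, s_n depends only on (n - 1) mod 3. (42 - 1) mod 3 = 2, so s_{42} = s_3 = 5.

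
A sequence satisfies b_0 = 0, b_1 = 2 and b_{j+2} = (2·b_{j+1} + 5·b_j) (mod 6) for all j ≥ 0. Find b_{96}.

0

b_0 = 0,  b_1 = 2,  b_2 = 4,  b_3 = 0,  b_4 = 2.
The sequence repeats with period 3.
So b_{96} = b_{0 + ((96-0) mod 3)} = b_0 = 0.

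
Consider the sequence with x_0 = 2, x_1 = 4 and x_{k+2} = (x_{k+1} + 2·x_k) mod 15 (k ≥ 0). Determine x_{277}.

x_0 = 2; x_1 = 4; x_2 = 8; x_3 = 1; x_4 = 2; x_5 = 4.
Since (x_4, x_5) = (x_0, x_1) = (2, 4) (two consecutive terms determine the rest), the sequence is periodic with period 4.
So x_{277} = x_{0 + ((277-0) mod 4)} = x_1 = 4.

4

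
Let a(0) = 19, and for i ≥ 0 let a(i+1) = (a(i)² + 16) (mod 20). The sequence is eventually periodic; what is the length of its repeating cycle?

We have a(0) = 19,  a(1) = 17,  a(2) = 5,  a(3) = 1,  a(4) = 17.
Since a(4) = a(1) = 17, the sequence is eventually periodic: after a pre-period of length 1 it cycles with period 3.

3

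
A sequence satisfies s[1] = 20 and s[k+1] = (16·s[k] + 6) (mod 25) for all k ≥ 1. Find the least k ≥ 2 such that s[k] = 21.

We have s[1] = 20,  s[2] = 1,  s[3] = 22,  s[4] = 8,  s[5] = 9,  s[6] = 0,  s[7] = 6,  s[8] = 2,  s[9] = 13,  s[10] = 14,  s[11] = 5,  s[12] = 11,  s[13] = 7,  s[14] = 18,  s[15] = 19,  s[16] = 10,  s[17] = 16,  s[18] = 12,  s[19] = 23,  s[20] = 24,  s[21] = 15,  s[22] = 21,  s[23] = 17,  s[24] = 3,  s[25] = 4,  s[26] = 20.
The sequence repeats with period 25.
The value 21 first appears (with k ≥ 2) at s[22].

22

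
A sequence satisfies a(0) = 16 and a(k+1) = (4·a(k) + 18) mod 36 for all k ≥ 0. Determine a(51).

Listing terms: a(0) = 16,  a(1) = 10,  a(2) = 22,  a(3) = 34,  a(4) = 10.
Since a(4) = a(1) = 10, the sequence is eventually periodic: after a pre-period of length 1 it cycles with period 3.
For k ≥ 1, a(k) depends only on (k - 1) mod 3. (51 - 1) mod 3 = 2, so a(51) = a(3) = 34.

34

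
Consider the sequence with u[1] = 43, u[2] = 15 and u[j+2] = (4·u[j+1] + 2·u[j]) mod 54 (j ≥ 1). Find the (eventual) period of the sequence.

18

Computing terms: u[1] = 43; u[2] = 15; u[3] = 38; u[4] = 20; u[5] = 48; u[6] = 16; u[7] = 52; u[8] = 24; u[9] = 38; u[10] = 38; u[11] = 12; u[12] = 16; u[13] = 34; u[14] = 6; u[15] = 38; u[16] = 2; u[17] = 30; u[18] = 16; u[19] = 16; u[20] = 42; u[21] = 38; u[22] = 20.
Since (u[21], u[22]) = (u[3], u[4]) = (38, 20) (two consecutive terms determine the rest), the sequence is eventually periodic: after a pre-period of length 2 it cycles with period 18.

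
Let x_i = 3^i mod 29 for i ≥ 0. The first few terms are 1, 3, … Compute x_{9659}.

10

Computing terms: x_0 = 1,  x_1 = 3,  x_2 = 9,  x_3 = 27,  x_4 = 23,  x_5 = 11,  x_6 = 4,  x_7 = 12,  x_8 = 7,  x_9 = 21,  x_{10} = 5,  x_{11} = 15,  x_{12} = 16,  x_{13} = 19,  x_{14} = 28,  x_{15} = 26,  x_{16} = 20,  x_{17} = 2,  x_{18} = 6,  x_{19} = 18,  x_{20} = 25,  x_{21} = 17,  x_{22} = 22,  x_{23} = 8,  x_{24} = 24,  x_{25} = 14,  x_{26} = 13,  x_{27} = 10,  x_{28} = 1.
The sequence repeats with period 28.
(9659 - 0) mod 28 = 27, so x_{9659} = x_{27} = 10.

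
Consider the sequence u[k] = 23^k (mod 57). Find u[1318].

Listing terms: u[0] = 1,  u[1] = 23,  u[2] = 16,  u[3] = 26,  u[4] = 28,  u[5] = 17,  u[6] = 49,  u[7] = 44,  u[8] = 43,  u[9] = 20,  u[10] = 4,  u[11] = 35,  u[12] = 7,  u[13] = 47,  u[14] = 55,  u[15] = 11,  u[16] = 25,  u[17] = 5,  u[18] = 1.
The sequence repeats with period 18.
So u[1318] = u[0 + ((1318-0) mod 18)] = u[4] = 28.

28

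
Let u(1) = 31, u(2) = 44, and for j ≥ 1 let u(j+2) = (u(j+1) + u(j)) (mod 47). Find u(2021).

We have u(1) = 31, u(2) = 44, u(3) = 28, u(4) = 25, u(5) = 6, u(6) = 31, u(7) = 37, u(8) = 21, u(9) = 11, u(10) = 32, u(11) = 43, u(12) = 28, u(13) = 24, u(14) = 5, u(15) = 29, u(16) = 34, u(17) = 16, u(18) = 3, u(19) = 19, u(20) = 22, u(21) = 41, u(22) = 16, u(23) = 10, u(24) = 26, u(25) = 36, u(26) = 15, u(27) = 4, u(28) = 19, u(29) = 23, u(30) = 42, u(31) = 18, u(32) = 13, u(33) = 31, u(34) = 44.
The sequence repeats with period 32.
So u(2021) = u(1 + ((2021-1) mod 32)) = u(5) = 6.

6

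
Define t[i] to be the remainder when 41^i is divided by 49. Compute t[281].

t[0] = 1, t[1] = 41, t[2] = 15, t[3] = 27, t[4] = 29, t[5] = 13, t[6] = 43, t[7] = 48, t[8] = 8, t[9] = 34, t[10] = 22, t[11] = 20, t[12] = 36, t[13] = 6, t[14] = 1.
Since t[14] = t[0] = 1, the sequence is periodic with period 14.
(281 - 0) mod 14 = 1, so t[281] = t[1] = 41.

41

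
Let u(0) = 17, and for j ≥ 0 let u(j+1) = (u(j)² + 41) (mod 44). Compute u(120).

17

Listing terms: u(0) = 17, u(1) = 22, u(2) = 41, u(3) = 6, u(4) = 33, u(5) = 30, u(6) = 17.
The sequence repeats with period 6.
So u(120) = u(0 + ((120-0) mod 6)) = u(0) = 17.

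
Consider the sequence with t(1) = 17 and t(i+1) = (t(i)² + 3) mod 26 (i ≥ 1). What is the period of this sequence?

Listing terms: t(1) = 17,  t(2) = 6,  t(3) = 13,  t(4) = 16,  t(5) = 25,  t(6) = 4,  t(7) = 19,  t(8) = 0,  t(9) = 3,  t(10) = 12,  t(11) = 17.
Since t(11) = t(1) = 17, the sequence is periodic with period 10.

10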